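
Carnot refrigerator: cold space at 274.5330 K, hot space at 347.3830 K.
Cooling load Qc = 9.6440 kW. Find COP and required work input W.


COP = 274.5330 / 72.8500 = 3.7685
W = 9.6440 / 3.7685 = 2.5591 kW

COP = 3.7685, W = 2.5591 kW


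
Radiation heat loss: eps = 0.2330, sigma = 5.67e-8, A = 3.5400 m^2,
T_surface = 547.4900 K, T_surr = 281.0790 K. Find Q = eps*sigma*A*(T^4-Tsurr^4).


T^4 = 8.9847e+10
Tsurr^4 = 6.2419e+09
Q = 0.2330 * 5.67e-8 * 3.5400 * 8.3605e+10 = 3909.9979 W

3909.9979 W


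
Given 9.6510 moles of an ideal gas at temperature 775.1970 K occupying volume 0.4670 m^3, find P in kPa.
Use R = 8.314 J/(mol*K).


P = nRT/V = 9.6510 * 8.314 * 775.1970 / 0.4670
= 62200.5778 / 0.4670 = 133191.8155 Pa = 133.1918 kPa

133.1918 kPa


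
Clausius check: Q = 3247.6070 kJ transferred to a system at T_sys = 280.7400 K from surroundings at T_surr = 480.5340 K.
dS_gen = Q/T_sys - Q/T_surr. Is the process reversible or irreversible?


dS_sys = 3247.6070/280.7400 = 11.5680 kJ/K
dS_surr = -3247.6070/480.5340 = -6.7583 kJ/K
dS_gen = 11.5680 - 6.7583 = 4.8097 kJ/K (irreversible)

dS_gen = 4.8097 kJ/K, irreversible


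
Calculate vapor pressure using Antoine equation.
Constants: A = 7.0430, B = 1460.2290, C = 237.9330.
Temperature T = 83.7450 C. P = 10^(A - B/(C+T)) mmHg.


C+T = 321.6780
B/(C+T) = 4.5394
log10(P) = 7.0430 - 4.5394 = 2.5036
P = 10^2.5036 = 318.8511 mmHg

318.8511 mmHg


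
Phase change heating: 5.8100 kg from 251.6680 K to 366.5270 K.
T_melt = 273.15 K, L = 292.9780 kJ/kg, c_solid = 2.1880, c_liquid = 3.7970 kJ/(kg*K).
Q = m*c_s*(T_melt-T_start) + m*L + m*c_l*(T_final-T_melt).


Q1 (sensible, solid) = 5.8100 * 2.1880 * 21.4820 = 273.0852 kJ
Q2 (latent) = 5.8100 * 292.9780 = 1702.2022 kJ
Q3 (sensible, liquid) = 5.8100 * 3.7970 * 93.3770 = 2059.9498 kJ
Q_total = 4035.2372 kJ

4035.2372 kJ


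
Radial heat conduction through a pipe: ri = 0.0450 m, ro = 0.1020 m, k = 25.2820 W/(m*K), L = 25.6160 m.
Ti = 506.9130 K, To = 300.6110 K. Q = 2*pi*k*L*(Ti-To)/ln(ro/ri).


dT = 206.3020 K
ln(ro/ri) = 0.8183
Q = 2*pi*25.2820*25.6160*206.3020 / 0.8183 = 1025859.8153 W

1025859.8153 W


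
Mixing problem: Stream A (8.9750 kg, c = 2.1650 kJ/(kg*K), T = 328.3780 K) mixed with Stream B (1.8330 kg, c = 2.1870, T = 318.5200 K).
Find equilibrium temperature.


num = 7657.5456
den = 23.4396
Tf = 326.6920 K

326.6920 K


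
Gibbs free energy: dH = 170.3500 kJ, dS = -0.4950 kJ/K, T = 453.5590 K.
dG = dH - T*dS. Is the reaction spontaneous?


T*dS = 453.5590 * -0.4950 = -224.5117 kJ
dG = 170.3500 + 224.5117 = 394.8617 kJ (non-spontaneous)

dG = 394.8617 kJ, non-spontaneous


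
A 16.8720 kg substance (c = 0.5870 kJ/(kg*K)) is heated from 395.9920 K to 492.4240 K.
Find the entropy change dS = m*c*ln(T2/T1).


T2/T1 = 1.2435
ln(T2/T1) = 0.2179
dS = 16.8720 * 0.5870 * 0.2179 = 2.1585 kJ/K

2.1585 kJ/K


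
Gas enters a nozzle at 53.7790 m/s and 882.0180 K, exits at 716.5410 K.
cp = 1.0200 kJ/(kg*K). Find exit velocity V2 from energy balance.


dT = 165.4770 K
2*cp*1000*dT = 337573.0800
V1^2 = 2892.1808
V2 = sqrt(340465.2608) = 583.4940 m/s

583.4940 m/s


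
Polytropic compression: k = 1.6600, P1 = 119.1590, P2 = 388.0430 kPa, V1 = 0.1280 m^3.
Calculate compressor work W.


(k-1)/k = 0.3976
(P2/P1)^exp = 1.5991
W = 2.5152 * 119.1590 * 0.1280 * (1.5991 - 1) = 22.9813 kJ

22.9813 kJ


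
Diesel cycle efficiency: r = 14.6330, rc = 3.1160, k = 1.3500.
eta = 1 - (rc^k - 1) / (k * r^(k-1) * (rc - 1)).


r^(k-1) = 2.5578
rc^k = 4.6383
eta = 0.5021 = 50.2057%

50.2057%


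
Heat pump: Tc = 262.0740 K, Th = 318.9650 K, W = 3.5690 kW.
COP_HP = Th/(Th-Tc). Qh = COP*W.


COP = 318.9650 / 56.8910 = 5.6066
Qh = 5.6066 * 3.5690 = 20.0100 kW

COP = 5.6066, Qh = 20.0100 kW


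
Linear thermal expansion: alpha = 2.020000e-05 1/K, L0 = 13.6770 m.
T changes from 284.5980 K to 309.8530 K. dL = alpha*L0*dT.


dT = 25.2550 K
dL = 2.020000e-05 * 13.6770 * 25.2550 = 0.006977 m
L_final = 13.683977 m

dL = 0.006977 m


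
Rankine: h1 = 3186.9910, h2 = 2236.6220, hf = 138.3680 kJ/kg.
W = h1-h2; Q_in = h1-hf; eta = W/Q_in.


W = 950.3690 kJ/kg
Q_in = 3048.6230 kJ/kg
eta = 0.3117 = 31.1737%

eta = 31.1737%


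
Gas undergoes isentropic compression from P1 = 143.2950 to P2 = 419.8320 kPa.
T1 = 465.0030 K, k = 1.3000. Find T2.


(k-1)/k = 0.2308
(P2/P1)^exp = 1.2815
T2 = 465.0030 * 1.2815 = 595.9216 K

595.9216 K


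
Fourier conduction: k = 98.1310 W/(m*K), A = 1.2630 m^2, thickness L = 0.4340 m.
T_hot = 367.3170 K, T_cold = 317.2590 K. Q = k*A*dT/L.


dT = 50.0580 K
Q = 98.1310 * 1.2630 * 50.0580 / 0.4340 = 14295.3022 W

14295.3022 W


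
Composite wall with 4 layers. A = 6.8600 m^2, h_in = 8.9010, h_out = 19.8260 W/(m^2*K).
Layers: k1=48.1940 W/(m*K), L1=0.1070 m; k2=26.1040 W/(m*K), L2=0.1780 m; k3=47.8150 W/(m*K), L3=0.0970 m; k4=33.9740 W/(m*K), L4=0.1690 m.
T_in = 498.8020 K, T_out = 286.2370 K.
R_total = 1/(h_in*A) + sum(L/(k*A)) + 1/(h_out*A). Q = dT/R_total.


R_conv_in = 1/(8.9010*6.8600) = 0.0164
R_1 = 0.1070/(48.1940*6.8600) = 0.0003
R_2 = 0.1780/(26.1040*6.8600) = 0.0010
R_3 = 0.0970/(47.8150*6.8600) = 0.0003
R_4 = 0.1690/(33.9740*6.8600) = 0.0007
R_conv_out = 1/(19.8260*6.8600) = 0.0074
R_total = 0.0261 K/W
Q = 212.5650 / 0.0261 = 8154.1874 W

R_total = 0.0261 K/W, Q = 8154.1874 W


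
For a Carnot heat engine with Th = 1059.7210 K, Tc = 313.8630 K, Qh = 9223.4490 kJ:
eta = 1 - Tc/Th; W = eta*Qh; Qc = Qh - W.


eta = 1 - 313.8630/1059.7210 = 0.7038
W = 0.7038 * 9223.4490 = 6491.6928 kJ
Qc = 9223.4490 - 6491.6928 = 2731.7562 kJ

eta = 70.3825%, W = 6491.6928 kJ, Qc = 2731.7562 kJ


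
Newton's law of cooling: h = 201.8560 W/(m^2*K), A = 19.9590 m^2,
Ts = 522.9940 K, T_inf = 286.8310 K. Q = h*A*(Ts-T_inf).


dT = 236.1630 K
Q = 201.8560 * 19.9590 * 236.1630 = 951463.8629 W

951463.8629 W


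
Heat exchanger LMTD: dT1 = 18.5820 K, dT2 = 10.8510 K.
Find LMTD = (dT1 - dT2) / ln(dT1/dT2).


dT1/dT2 = 1.7125
ln(dT1/dT2) = 0.5379
LMTD = 7.7310 / 0.5379 = 14.3716 K

14.3716 K


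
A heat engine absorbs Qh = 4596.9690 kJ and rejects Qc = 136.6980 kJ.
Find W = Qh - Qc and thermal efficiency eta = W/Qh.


W = 4596.9690 - 136.6980 = 4460.2710 kJ
eta = 4460.2710 / 4596.9690 = 0.9703 = 97.0263%

W = 4460.2710 kJ, eta = 97.0263%


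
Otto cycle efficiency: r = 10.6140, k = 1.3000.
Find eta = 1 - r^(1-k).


r^(k-1) = 2.0313
eta = 1 - 1/2.0313 = 0.5077 = 50.7693%

50.7693%


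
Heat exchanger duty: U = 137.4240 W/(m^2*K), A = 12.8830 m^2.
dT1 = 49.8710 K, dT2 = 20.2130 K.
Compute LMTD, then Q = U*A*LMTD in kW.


LMTD = 32.8397 K
Q = 137.4240 * 12.8830 * 32.8397 = 58140.5342 W = 58.1405 kW

58.1405 kW


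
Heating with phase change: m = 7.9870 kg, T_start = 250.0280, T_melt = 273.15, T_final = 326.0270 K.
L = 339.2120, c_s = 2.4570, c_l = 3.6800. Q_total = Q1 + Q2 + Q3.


Q1 (sensible, solid) = 7.9870 * 2.4570 * 23.1220 = 453.7475 kJ
Q2 (latent) = 7.9870 * 339.2120 = 2709.2862 kJ
Q3 (sensible, liquid) = 7.9870 * 3.6800 * 52.8770 = 1554.1692 kJ
Q_total = 4717.2030 kJ

4717.2030 kJ


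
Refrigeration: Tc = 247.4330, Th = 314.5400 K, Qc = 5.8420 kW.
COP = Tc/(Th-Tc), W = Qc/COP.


COP = 247.4330 / 67.1070 = 3.6871
W = 5.8420 / 3.6871 = 1.5844 kW

COP = 3.6871, W = 1.5844 kW


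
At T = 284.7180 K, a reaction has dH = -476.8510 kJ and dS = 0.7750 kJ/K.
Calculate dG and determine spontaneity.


T*dS = 284.7180 * 0.7750 = 220.6565 kJ
dG = -476.8510 - 220.6565 = -697.5075 kJ (spontaneous)

dG = -697.5075 kJ, spontaneous


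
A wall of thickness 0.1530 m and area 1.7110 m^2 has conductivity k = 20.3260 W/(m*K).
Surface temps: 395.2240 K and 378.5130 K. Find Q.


dT = 16.7110 K
Q = 20.3260 * 1.7110 * 16.7110 / 0.1530 = 3798.5071 W

3798.5071 W


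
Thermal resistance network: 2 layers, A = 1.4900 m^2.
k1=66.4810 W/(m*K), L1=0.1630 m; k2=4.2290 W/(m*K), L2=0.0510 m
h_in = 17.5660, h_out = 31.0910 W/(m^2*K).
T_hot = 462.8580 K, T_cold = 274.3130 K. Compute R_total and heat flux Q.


R_conv_in = 1/(17.5660*1.4900) = 0.0382
R_1 = 0.1630/(66.4810*1.4900) = 0.0016
R_2 = 0.0510/(4.2290*1.4900) = 0.0081
R_conv_out = 1/(31.0910*1.4900) = 0.0216
R_total = 0.0695 K/W
Q = 188.5450 / 0.0695 = 2711.6150 W

R_total = 0.0695 K/W, Q = 2711.6150 W


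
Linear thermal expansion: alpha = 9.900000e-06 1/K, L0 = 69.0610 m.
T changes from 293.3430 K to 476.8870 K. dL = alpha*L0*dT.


dT = 183.5440 K
dL = 9.900000e-06 * 69.0610 * 183.5440 = 0.125490 m
L_final = 69.186490 m

dL = 0.125490 m


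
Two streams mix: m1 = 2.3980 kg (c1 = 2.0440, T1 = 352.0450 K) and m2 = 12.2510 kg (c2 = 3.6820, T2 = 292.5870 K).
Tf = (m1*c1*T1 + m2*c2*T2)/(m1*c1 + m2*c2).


num = 14923.6204
den = 50.0097
Tf = 298.4146 K

298.4146 K


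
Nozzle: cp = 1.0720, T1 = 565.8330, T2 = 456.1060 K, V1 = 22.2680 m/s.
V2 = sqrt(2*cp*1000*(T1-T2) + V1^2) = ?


dT = 109.7270 K
2*cp*1000*dT = 235254.6880
V1^2 = 495.8638
V2 = sqrt(235750.5518) = 485.5415 m/s

485.5415 m/s


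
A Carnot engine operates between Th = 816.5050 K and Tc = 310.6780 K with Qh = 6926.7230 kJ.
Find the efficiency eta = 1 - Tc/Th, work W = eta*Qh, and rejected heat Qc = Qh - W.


eta = 1 - 310.6780/816.5050 = 0.6195
W = 0.6195 * 6926.7230 = 4291.1232 kJ
Qc = 6926.7230 - 4291.1232 = 2635.5998 kJ

eta = 61.9503%, W = 4291.1232 kJ, Qc = 2635.5998 kJ


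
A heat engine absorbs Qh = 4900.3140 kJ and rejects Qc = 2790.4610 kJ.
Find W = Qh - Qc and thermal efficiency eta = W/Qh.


W = 4900.3140 - 2790.4610 = 2109.8530 kJ
eta = 2109.8530 / 4900.3140 = 0.4306 = 43.0555%

W = 2109.8530 kJ, eta = 43.0555%


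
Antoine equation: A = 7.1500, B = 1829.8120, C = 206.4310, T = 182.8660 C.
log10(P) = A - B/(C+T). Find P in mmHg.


C+T = 389.2970
B/(C+T) = 4.7003
log10(P) = 7.1500 - 4.7003 = 2.4497
P = 10^2.4497 = 281.6448 mmHg

281.6448 mmHg


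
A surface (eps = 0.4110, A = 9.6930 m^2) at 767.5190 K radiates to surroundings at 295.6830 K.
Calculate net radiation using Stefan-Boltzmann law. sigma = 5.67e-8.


T^4 = 3.4702e+11
Tsurr^4 = 7.6437e+09
Q = 0.4110 * 5.67e-8 * 9.6930 * 3.3938e+11 = 76659.6170 W

76659.6170 W


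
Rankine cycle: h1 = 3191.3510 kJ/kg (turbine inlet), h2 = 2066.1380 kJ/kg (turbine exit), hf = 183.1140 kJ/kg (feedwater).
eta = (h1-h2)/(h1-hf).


W = 1125.2130 kJ/kg
Q_in = 3008.2370 kJ/kg
eta = 0.3740 = 37.4044%

eta = 37.4044%


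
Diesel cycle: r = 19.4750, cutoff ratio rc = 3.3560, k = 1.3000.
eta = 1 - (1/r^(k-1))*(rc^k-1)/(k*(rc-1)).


r^(k-1) = 2.4369
rc^k = 4.8258
eta = 0.4874 = 48.7423%

48.7423%


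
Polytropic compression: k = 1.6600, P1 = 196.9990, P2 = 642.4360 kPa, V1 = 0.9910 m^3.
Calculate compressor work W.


(k-1)/k = 0.3976
(P2/P1)^exp = 1.6000
W = 2.5152 * 196.9990 * 0.9910 * (1.6000 - 1) = 294.5945 kJ

294.5945 kJ


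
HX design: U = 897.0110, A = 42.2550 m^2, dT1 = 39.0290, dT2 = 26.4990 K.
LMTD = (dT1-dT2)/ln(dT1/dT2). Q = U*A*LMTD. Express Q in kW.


LMTD = 32.3607 K
Q = 897.0110 * 42.2550 * 32.3607 = 1226574.3594 W = 1226.5744 kW

1226.5744 kW


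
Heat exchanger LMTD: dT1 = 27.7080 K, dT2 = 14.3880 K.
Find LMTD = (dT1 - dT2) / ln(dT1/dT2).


dT1/dT2 = 1.9258
ln(dT1/dT2) = 0.6553
LMTD = 13.3200 / 0.6553 = 20.3257 K

20.3257 K


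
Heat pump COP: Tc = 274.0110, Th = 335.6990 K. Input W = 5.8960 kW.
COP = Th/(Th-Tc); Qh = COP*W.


COP = 335.6990 / 61.6880 = 5.4419
Qh = 5.4419 * 5.8960 = 32.0854 kW

COP = 5.4419, Qh = 32.0854 kW


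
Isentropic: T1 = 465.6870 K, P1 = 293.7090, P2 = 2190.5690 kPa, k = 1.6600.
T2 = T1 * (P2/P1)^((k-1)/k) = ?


(k-1)/k = 0.3976
(P2/P1)^exp = 2.2231
T2 = 465.6870 * 2.2231 = 1035.2548 K

1035.2548 K


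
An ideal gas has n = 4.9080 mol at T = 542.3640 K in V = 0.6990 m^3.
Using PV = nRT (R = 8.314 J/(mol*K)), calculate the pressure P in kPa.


P = nRT/V = 4.9080 * 8.314 * 542.3640 / 0.6990
= 22131.2238 / 0.6990 = 31661.2643 Pa = 31.6613 kPa

31.6613 kPa


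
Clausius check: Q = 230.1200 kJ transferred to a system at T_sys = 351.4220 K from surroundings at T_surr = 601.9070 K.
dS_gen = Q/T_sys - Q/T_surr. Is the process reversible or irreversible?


dS_sys = 230.1200/351.4220 = 0.6548 kJ/K
dS_surr = -230.1200/601.9070 = -0.3823 kJ/K
dS_gen = 0.6548 - 0.3823 = 0.2725 kJ/K (irreversible)

dS_gen = 0.2725 kJ/K, irreversible


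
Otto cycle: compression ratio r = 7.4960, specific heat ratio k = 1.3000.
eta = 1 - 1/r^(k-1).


r^(k-1) = 1.8300
eta = 1 - 1/1.8300 = 0.4535 = 45.3549%

45.3549%


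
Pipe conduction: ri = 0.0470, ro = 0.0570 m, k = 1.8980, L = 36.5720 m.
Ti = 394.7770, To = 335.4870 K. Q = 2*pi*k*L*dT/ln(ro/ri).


dT = 59.2900 K
ln(ro/ri) = 0.1929
Q = 2*pi*1.8980*36.5720*59.2900 / 0.1929 = 134049.6722 W

134049.6722 W


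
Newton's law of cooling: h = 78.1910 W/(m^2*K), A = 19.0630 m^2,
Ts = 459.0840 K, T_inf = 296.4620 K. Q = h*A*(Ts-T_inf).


dT = 162.6220 K
Q = 78.1910 * 19.0630 * 162.6220 = 242397.0406 W

242397.0406 W


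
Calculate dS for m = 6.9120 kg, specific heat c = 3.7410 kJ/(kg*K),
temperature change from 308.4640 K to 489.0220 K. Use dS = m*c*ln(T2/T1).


T2/T1 = 1.5853
ln(T2/T1) = 0.4608
dS = 6.9120 * 3.7410 * 0.4608 = 11.9153 kJ/K

11.9153 kJ/K


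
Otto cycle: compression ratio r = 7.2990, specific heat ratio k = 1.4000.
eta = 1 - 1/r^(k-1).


r^(k-1) = 2.2147
eta = 1 - 1/2.2147 = 0.5485 = 54.8462%

54.8462%


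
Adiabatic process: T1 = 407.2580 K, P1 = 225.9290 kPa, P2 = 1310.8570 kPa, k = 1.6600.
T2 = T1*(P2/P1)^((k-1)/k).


(k-1)/k = 0.3976
(P2/P1)^exp = 2.0118
T2 = 407.2580 * 2.0118 = 819.3378 K

819.3378 K


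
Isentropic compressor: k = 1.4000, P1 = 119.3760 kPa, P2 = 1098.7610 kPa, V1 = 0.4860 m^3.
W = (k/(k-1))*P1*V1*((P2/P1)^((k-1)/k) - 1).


(k-1)/k = 0.2857
(P2/P1)^exp = 1.8855
W = 3.5000 * 119.3760 * 0.4860 * (1.8855 - 1) = 179.8067 kJ

179.8067 kJ


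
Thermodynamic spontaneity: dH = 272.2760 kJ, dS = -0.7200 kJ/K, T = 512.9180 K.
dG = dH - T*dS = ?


T*dS = 512.9180 * -0.7200 = -369.3010 kJ
dG = 272.2760 + 369.3010 = 641.5770 kJ (non-spontaneous)

dG = 641.5770 kJ, non-spontaneous


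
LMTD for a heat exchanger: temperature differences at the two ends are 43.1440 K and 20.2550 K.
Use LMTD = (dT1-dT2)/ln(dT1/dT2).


dT1/dT2 = 2.1300
ln(dT1/dT2) = 0.7561
LMTD = 22.8890 / 0.7561 = 30.2708 K

30.2708 K


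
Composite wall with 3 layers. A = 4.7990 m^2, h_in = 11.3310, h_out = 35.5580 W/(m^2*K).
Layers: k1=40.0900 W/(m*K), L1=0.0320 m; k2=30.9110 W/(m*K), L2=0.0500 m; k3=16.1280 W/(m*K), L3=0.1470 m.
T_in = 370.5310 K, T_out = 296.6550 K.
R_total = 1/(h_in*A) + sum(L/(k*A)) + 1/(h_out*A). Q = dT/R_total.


R_conv_in = 1/(11.3310*4.7990) = 0.0184
R_1 = 0.0320/(40.0900*4.7990) = 0.0002
R_2 = 0.0500/(30.9110*4.7990) = 0.0003
R_3 = 0.1470/(16.1280*4.7990) = 0.0019
R_conv_out = 1/(35.5580*4.7990) = 0.0059
R_total = 0.0267 K/W
Q = 73.8760 / 0.0267 = 2771.7896 W

R_total = 0.0267 K/W, Q = 2771.7896 W


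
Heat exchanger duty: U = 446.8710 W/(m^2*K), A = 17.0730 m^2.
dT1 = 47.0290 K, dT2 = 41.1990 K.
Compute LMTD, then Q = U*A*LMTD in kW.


LMTD = 44.0497 K
Q = 446.8710 * 17.0730 * 44.0497 = 336074.1814 W = 336.0742 kW

336.0742 kW


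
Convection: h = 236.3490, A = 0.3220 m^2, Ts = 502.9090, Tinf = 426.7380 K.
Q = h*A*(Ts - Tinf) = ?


dT = 76.1710 K
Q = 236.3490 * 0.3220 * 76.1710 = 5796.9466 W

5796.9466 W


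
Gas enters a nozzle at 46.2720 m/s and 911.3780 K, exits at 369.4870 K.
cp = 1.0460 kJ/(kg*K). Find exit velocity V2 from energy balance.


dT = 541.8910 K
2*cp*1000*dT = 1133635.9720
V1^2 = 2141.0980
V2 = sqrt(1135777.0700) = 1065.7284 m/s

1065.7284 m/s


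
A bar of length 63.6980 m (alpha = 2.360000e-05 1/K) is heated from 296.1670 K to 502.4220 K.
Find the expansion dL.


dT = 206.2550 K
dL = 2.360000e-05 * 63.6980 * 206.2550 = 0.310058 m
L_final = 64.008058 m

dL = 0.310058 m


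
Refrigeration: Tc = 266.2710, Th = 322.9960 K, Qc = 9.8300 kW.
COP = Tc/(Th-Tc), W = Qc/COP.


COP = 266.2710 / 56.7250 = 4.6941
W = 9.8300 / 4.6941 = 2.0941 kW

COP = 4.6941, W = 2.0941 kW


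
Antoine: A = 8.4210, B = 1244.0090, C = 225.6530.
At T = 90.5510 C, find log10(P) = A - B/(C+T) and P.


C+T = 316.2040
B/(C+T) = 3.9342
log10(P) = 8.4210 - 3.9342 = 4.4868
P = 10^4.4868 = 30676.2633 mmHg

30676.2633 mmHg


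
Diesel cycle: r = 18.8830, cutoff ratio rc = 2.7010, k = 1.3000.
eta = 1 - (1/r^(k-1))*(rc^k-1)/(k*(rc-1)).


r^(k-1) = 2.4145
rc^k = 3.6390
eta = 0.5057 = 50.5723%

50.5723%


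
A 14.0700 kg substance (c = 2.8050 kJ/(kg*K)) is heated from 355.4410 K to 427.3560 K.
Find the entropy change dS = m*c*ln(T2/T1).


T2/T1 = 1.2023
ln(T2/T1) = 0.1843
dS = 14.0700 * 2.8050 * 0.1843 = 7.2720 kJ/K

7.2720 kJ/K


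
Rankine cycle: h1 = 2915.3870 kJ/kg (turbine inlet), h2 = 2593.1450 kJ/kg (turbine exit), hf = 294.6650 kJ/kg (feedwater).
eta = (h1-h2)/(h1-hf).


W = 322.2420 kJ/kg
Q_in = 2620.7220 kJ/kg
eta = 0.1230 = 12.2959%

eta = 12.2959%


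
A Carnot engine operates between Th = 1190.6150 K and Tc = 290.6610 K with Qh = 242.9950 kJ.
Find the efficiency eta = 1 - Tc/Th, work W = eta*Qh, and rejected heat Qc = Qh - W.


eta = 1 - 290.6610/1190.6150 = 0.7559
W = 0.7559 * 242.9950 = 183.6734 kJ
Qc = 242.9950 - 183.6734 = 59.3216 kJ

eta = 75.5873%, W = 183.6734 kJ, Qc = 59.3216 kJ


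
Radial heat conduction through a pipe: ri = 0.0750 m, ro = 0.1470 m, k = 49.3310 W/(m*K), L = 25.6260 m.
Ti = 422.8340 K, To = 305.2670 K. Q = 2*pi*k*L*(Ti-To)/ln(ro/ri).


dT = 117.5670 K
ln(ro/ri) = 0.6729
Q = 2*pi*49.3310*25.6260*117.5670 / 0.6729 = 1387671.9670 W

1387671.9670 W


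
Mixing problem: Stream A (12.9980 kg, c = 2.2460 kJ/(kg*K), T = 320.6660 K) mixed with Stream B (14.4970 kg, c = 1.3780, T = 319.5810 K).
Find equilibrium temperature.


num = 15745.5922
den = 49.1704
Tf = 320.2252 K

320.2252 K


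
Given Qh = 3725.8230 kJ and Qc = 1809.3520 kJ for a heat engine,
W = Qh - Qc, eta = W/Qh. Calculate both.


W = 3725.8230 - 1809.3520 = 1916.4710 kJ
eta = 1916.4710 / 3725.8230 = 0.5144 = 51.4375%

W = 1916.4710 kJ, eta = 51.4375%


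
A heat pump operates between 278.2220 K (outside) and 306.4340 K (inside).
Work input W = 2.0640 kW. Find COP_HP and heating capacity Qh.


COP = 306.4340 / 28.2120 = 10.8618
Qh = 10.8618 * 2.0640 = 22.4188 kW

COP = 10.8618, Qh = 22.4188 kW


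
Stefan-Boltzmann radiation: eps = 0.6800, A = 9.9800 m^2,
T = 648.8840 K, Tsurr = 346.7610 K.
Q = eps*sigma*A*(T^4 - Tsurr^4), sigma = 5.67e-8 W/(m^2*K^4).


T^4 = 1.7728e+11
Tsurr^4 = 1.4458e+10
Q = 0.6800 * 5.67e-8 * 9.9800 * 1.6283e+11 = 62653.2696 W

62653.2696 W


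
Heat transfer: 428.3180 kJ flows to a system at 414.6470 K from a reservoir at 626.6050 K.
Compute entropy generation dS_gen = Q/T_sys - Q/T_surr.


dS_sys = 428.3180/414.6470 = 1.0330 kJ/K
dS_surr = -428.3180/626.6050 = -0.6836 kJ/K
dS_gen = 1.0330 - 0.6836 = 0.3494 kJ/K (irreversible)

dS_gen = 0.3494 kJ/K, irreversible


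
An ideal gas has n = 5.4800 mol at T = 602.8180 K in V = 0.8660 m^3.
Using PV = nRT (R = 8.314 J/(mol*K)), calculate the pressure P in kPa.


P = nRT/V = 5.4800 * 8.314 * 602.8180 / 0.8660
= 27464.8221 / 0.8660 = 31714.5752 Pa = 31.7146 kPa

31.7146 kPa


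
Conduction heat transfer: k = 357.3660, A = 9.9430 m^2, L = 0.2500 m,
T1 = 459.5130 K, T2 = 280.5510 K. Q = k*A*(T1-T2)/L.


dT = 178.9620 K
Q = 357.3660 * 9.9430 * 178.9620 / 0.2500 = 2543615.6387 W

2543615.6387 W


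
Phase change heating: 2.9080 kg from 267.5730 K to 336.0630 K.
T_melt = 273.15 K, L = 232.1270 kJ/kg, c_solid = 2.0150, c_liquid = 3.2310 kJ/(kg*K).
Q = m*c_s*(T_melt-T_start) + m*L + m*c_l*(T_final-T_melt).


Q1 (sensible, solid) = 2.9080 * 2.0150 * 5.5770 = 32.6791 kJ
Q2 (latent) = 2.9080 * 232.1270 = 675.0253 kJ
Q3 (sensible, liquid) = 2.9080 * 3.2310 * 62.9130 = 591.1147 kJ
Q_total = 1298.8191 kJ

1298.8191 kJ


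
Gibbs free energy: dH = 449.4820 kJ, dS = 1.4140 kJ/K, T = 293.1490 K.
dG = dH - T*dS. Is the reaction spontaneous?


T*dS = 293.1490 * 1.4140 = 414.5127 kJ
dG = 449.4820 - 414.5127 = 34.9693 kJ (non-spontaneous)

dG = 34.9693 kJ, non-spontaneous


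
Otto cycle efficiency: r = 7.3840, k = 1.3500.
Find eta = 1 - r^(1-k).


r^(k-1) = 2.0133
eta = 1 - 1/2.0133 = 0.5033 = 50.3296%

50.3296%


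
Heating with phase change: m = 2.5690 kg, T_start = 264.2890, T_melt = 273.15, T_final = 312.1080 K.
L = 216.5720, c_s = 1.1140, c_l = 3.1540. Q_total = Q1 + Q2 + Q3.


Q1 (sensible, solid) = 2.5690 * 1.1140 * 8.8610 = 25.3590 kJ
Q2 (latent) = 2.5690 * 216.5720 = 556.3735 kJ
Q3 (sensible, liquid) = 2.5690 * 3.1540 * 38.9580 = 315.6621 kJ
Q_total = 897.3946 kJ

897.3946 kJ


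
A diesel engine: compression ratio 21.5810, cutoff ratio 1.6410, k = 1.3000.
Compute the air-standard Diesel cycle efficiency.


r^(k-1) = 2.5132
rc^k = 1.9039
eta = 0.5684 = 56.8390%

56.8390%


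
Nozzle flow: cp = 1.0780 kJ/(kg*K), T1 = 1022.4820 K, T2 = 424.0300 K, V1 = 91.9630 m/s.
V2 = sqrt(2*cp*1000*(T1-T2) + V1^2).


dT = 598.4520 K
2*cp*1000*dT = 1290262.5120
V1^2 = 8457.1934
V2 = sqrt(1298719.7054) = 1139.6138 m/s

1139.6138 m/s


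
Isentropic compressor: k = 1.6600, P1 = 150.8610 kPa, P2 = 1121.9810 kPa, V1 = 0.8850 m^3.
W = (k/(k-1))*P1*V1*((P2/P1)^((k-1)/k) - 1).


(k-1)/k = 0.3976
(P2/P1)^exp = 2.2206
W = 2.5152 * 150.8610 * 0.8850 * (2.2206 - 1) = 409.8695 kJ

409.8695 kJ


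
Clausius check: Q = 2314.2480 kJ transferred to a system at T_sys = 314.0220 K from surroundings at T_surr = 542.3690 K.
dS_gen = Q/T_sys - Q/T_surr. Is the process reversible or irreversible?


dS_sys = 2314.2480/314.0220 = 7.3697 kJ/K
dS_surr = -2314.2480/542.3690 = -4.2669 kJ/K
dS_gen = 7.3697 - 4.2669 = 3.1028 kJ/K (irreversible)

dS_gen = 3.1028 kJ/K, irreversible


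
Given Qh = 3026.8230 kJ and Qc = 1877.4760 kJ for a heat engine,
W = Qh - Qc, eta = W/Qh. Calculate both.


W = 3026.8230 - 1877.4760 = 1149.3470 kJ
eta = 1149.3470 / 3026.8230 = 0.3797 = 37.9721%

W = 1149.3470 kJ, eta = 37.9721%


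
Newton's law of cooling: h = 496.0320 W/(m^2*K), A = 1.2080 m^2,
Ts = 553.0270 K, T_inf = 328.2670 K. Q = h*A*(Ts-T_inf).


dT = 224.7600 K
Q = 496.0320 * 1.2080 * 224.7600 = 134677.6880 W

134677.6880 W


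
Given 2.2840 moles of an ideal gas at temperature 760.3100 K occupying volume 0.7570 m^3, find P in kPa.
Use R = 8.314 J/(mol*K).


P = nRT/V = 2.2840 * 8.314 * 760.3100 / 0.7570
= 14437.6604 / 0.7570 = 19072.2066 Pa = 19.0722 kPa

19.0722 kPa


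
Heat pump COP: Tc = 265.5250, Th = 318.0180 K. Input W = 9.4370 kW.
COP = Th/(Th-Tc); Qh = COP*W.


COP = 318.0180 / 52.4930 = 6.0583
Qh = 6.0583 * 9.4370 = 57.1721 kW

COP = 6.0583, Qh = 57.1721 kW


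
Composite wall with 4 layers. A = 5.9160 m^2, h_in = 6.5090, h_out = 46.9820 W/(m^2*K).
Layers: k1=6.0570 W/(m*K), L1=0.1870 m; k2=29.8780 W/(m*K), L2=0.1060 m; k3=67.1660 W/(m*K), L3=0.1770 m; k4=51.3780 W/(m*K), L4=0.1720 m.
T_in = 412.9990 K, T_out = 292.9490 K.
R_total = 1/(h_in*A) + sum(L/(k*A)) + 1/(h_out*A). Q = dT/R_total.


R_conv_in = 1/(6.5090*5.9160) = 0.0260
R_1 = 0.1870/(6.0570*5.9160) = 0.0052
R_2 = 0.1060/(29.8780*5.9160) = 0.0006
R_3 = 0.1770/(67.1660*5.9160) = 0.0004
R_4 = 0.1720/(51.3780*5.9160) = 0.0006
R_conv_out = 1/(46.9820*5.9160) = 0.0036
R_total = 0.0364 K/W
Q = 120.0500 / 0.0364 = 3298.3847 W

R_total = 0.0364 K/W, Q = 3298.3847 W


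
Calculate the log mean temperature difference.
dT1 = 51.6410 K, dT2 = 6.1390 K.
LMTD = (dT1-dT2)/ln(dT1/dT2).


dT1/dT2 = 8.4120
ln(dT1/dT2) = 2.1297
LMTD = 45.5020 / 2.1297 = 21.3659 K

21.3659 K


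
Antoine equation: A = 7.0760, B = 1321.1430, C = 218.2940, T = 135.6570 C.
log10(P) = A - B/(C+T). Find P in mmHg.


C+T = 353.9510
B/(C+T) = 3.7326
log10(P) = 7.0760 - 3.7326 = 3.3434
P = 10^3.3434 = 2205.1644 mmHg

2205.1644 mmHg


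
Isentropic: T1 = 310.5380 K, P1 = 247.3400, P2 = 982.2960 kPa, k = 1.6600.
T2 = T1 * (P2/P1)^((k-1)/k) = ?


(k-1)/k = 0.3976
(P2/P1)^exp = 1.7304
T2 = 310.5380 * 1.7304 = 537.3419 K

537.3419 K


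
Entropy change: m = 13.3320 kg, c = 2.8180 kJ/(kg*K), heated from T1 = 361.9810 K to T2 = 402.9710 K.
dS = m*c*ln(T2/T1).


T2/T1 = 1.1132
ln(T2/T1) = 0.1073
dS = 13.3320 * 2.8180 * 0.1073 = 4.0302 kJ/K

4.0302 kJ/K


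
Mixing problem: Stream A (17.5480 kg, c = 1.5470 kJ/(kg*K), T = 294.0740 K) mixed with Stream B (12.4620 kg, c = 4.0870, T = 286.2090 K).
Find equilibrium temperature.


num = 22560.4074
den = 78.0789
Tf = 288.9435 K

288.9435 K


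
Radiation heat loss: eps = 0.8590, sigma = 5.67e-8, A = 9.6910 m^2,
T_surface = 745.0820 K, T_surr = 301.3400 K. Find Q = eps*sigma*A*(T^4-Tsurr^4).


T^4 = 3.0819e+11
Tsurr^4 = 8.2457e+09
Q = 0.8590 * 5.67e-8 * 9.6910 * 2.9994e+11 = 141573.8759 W

141573.8759 W


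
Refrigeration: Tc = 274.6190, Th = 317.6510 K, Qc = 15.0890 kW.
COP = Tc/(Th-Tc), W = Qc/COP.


COP = 274.6190 / 43.0320 = 6.3817
W = 15.0890 / 6.3817 = 2.3644 kW

COP = 6.3817, W = 2.3644 kW


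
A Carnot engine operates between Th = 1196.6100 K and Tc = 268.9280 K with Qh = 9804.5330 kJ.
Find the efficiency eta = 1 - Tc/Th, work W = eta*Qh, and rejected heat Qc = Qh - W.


eta = 1 - 268.9280/1196.6100 = 0.7753
W = 0.7753 * 9804.5330 = 7601.0469 kJ
Qc = 9804.5330 - 7601.0469 = 2203.4861 kJ

eta = 77.5258%, W = 7601.0469 kJ, Qc = 2203.4861 kJ


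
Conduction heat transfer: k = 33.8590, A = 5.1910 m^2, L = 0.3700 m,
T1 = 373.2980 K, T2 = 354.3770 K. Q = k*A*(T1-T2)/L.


dT = 18.9210 K
Q = 33.8590 * 5.1910 * 18.9210 / 0.3700 = 8988.0922 W

8988.0922 W


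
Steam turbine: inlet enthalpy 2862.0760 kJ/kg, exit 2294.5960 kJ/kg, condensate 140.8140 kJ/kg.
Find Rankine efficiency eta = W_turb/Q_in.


W = 567.4800 kJ/kg
Q_in = 2721.2620 kJ/kg
eta = 0.2085 = 20.8536%

eta = 20.8536%


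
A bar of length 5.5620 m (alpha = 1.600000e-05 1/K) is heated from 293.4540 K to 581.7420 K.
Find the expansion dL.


dT = 288.2880 K
dL = 1.600000e-05 * 5.5620 * 288.2880 = 0.025655 m
L_final = 5.587655 m

dL = 0.025655 m


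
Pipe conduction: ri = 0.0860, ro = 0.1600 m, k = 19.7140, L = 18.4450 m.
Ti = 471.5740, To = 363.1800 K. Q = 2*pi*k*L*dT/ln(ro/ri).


dT = 108.3940 K
ln(ro/ri) = 0.6208
Q = 2*pi*19.7140*18.4450*108.3940 / 0.6208 = 398903.8826 W

398903.8826 W


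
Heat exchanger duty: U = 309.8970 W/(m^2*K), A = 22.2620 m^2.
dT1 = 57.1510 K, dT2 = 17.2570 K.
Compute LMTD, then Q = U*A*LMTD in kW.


LMTD = 33.3150 K
Q = 309.8970 * 22.2620 * 33.3150 = 229837.6736 W = 229.8377 kW

229.8377 kW


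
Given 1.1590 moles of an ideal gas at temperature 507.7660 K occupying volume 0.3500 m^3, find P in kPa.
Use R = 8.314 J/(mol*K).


P = nRT/V = 1.1590 * 8.314 * 507.7660 / 0.3500
= 4892.7956 / 0.3500 = 13979.4160 Pa = 13.9794 kPa

13.9794 kPa


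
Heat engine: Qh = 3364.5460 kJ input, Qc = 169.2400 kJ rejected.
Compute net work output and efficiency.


W = 3364.5460 - 169.2400 = 3195.3060 kJ
eta = 3195.3060 / 3364.5460 = 0.9497 = 94.9699%

W = 3195.3060 kJ, eta = 94.9699%


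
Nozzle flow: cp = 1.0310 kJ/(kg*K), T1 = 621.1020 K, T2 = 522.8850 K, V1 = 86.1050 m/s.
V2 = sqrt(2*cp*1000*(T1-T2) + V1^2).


dT = 98.2170 K
2*cp*1000*dT = 202523.4540
V1^2 = 7414.0710
V2 = sqrt(209937.5250) = 458.1894 m/s

458.1894 m/s


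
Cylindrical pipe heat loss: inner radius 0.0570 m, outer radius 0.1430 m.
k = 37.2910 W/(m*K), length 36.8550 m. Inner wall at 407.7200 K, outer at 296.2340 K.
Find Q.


dT = 111.4860 K
ln(ro/ri) = 0.9198
Q = 2*pi*37.2910*36.8550*111.4860 / 0.9198 = 1046671.4449 W

1046671.4449 W


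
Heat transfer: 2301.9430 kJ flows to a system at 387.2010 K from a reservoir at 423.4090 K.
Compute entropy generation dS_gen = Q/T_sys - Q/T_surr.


dS_sys = 2301.9430/387.2010 = 5.9451 kJ/K
dS_surr = -2301.9430/423.4090 = -5.4367 kJ/K
dS_gen = 5.9451 - 5.4367 = 0.5084 kJ/K (irreversible)

dS_gen = 0.5084 kJ/K, irreversible


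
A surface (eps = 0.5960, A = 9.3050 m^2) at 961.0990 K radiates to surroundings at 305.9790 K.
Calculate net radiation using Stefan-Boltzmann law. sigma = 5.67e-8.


T^4 = 8.5324e+11
Tsurr^4 = 8.7653e+09
Q = 0.5960 * 5.67e-8 * 9.3050 * 8.4448e+11 = 265542.2617 W

265542.2617 W


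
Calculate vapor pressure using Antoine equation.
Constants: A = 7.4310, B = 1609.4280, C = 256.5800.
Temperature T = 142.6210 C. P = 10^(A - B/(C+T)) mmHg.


C+T = 399.2010
B/(C+T) = 4.0316
log10(P) = 7.4310 - 4.0316 = 3.3994
P = 10^3.3994 = 2508.2847 mmHg

2508.2847 mmHg


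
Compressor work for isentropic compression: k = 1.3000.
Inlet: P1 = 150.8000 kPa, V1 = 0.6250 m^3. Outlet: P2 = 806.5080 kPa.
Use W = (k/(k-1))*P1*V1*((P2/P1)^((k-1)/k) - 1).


(k-1)/k = 0.2308
(P2/P1)^exp = 1.4725
W = 4.3333 * 150.8000 * 0.6250 * (1.4725 - 1) = 192.9666 kJ

192.9666 kJ


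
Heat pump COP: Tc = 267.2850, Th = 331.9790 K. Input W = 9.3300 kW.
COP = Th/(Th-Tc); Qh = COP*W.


COP = 331.9790 / 64.6940 = 5.1315
Qh = 5.1315 * 9.3300 = 47.8771 kW

COP = 5.1315, Qh = 47.8771 kW


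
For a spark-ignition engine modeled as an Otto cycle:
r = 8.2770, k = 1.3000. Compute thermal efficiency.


r^(k-1) = 1.8852
eta = 1 - 1/1.8852 = 0.4696 = 46.9558%

46.9558%


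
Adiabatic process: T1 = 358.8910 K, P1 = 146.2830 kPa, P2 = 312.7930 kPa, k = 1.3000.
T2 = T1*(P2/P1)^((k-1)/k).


(k-1)/k = 0.2308
(P2/P1)^exp = 1.1917
T2 = 358.8910 * 1.1917 = 427.6919 K

427.6919 K


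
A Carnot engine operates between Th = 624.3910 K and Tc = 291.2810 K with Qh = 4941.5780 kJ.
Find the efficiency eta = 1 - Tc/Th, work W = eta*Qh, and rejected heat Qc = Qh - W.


eta = 1 - 291.2810/624.3910 = 0.5335
W = 0.5335 * 4941.5780 = 2636.3113 kJ
Qc = 4941.5780 - 2636.3113 = 2305.2667 kJ

eta = 53.3496%, W = 2636.3113 kJ, Qc = 2305.2667 kJ


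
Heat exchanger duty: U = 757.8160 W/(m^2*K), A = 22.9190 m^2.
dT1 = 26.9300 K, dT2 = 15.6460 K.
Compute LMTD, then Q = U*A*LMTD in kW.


LMTD = 20.7799 K
Q = 757.8160 * 22.9190 * 20.7799 = 360912.7274 W = 360.9127 kW

360.9127 kW


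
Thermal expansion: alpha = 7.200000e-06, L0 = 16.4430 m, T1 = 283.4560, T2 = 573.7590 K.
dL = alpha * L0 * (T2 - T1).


dT = 290.3030 K
dL = 7.200000e-06 * 16.4430 * 290.3030 = 0.034369 m
L_final = 16.477369 m

dL = 0.034369 m


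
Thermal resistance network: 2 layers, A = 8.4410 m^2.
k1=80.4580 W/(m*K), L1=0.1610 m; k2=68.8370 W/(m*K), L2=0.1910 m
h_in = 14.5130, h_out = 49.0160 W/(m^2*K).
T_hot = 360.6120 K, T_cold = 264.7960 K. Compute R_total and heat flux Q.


R_conv_in = 1/(14.5130*8.4410) = 0.0082
R_1 = 0.1610/(80.4580*8.4410) = 0.0002
R_2 = 0.1910/(68.8370*8.4410) = 0.0003
R_conv_out = 1/(49.0160*8.4410) = 0.0024
R_total = 0.0111 K/W
Q = 95.8160 / 0.0111 = 8596.6690 W

R_total = 0.0111 K/W, Q = 8596.6690 W


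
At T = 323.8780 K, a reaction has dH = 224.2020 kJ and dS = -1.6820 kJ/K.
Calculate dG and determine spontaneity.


T*dS = 323.8780 * -1.6820 = -544.7628 kJ
dG = 224.2020 + 544.7628 = 768.9648 kJ (non-spontaneous)

dG = 768.9648 kJ, non-spontaneous


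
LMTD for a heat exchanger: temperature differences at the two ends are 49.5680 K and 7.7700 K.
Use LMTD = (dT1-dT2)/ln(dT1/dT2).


dT1/dT2 = 6.3794
ln(dT1/dT2) = 1.8531
LMTD = 41.7980 / 1.8531 = 22.5560 K

22.5560 K


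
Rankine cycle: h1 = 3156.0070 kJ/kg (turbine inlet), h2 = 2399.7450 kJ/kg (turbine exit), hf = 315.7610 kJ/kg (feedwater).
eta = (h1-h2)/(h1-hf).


W = 756.2620 kJ/kg
Q_in = 2840.2460 kJ/kg
eta = 0.2663 = 26.6266%

eta = 26.6266%


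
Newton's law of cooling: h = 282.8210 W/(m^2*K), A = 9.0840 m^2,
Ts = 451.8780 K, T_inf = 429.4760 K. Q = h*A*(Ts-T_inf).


dT = 22.4020 K
Q = 282.8210 * 9.0840 * 22.4020 = 57554.0079 W

57554.0079 W


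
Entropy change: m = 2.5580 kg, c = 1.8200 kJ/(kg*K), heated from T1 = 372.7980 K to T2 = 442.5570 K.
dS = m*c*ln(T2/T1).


T2/T1 = 1.1871
ln(T2/T1) = 0.1715
dS = 2.5580 * 1.8200 * 0.1715 = 0.7986 kJ/K

0.7986 kJ/K


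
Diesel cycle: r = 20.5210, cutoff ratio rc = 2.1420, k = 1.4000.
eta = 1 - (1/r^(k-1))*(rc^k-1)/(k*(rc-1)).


r^(k-1) = 3.3487
rc^k = 2.9050
eta = 0.6442 = 64.4186%

64.4186%


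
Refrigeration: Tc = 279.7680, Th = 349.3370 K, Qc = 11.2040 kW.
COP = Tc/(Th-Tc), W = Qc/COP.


COP = 279.7680 / 69.5690 = 4.0214
W = 11.2040 / 4.0214 = 2.7861 kW

COP = 4.0214, W = 2.7861 kW


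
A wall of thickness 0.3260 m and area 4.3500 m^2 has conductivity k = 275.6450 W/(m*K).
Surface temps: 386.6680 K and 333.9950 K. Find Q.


dT = 52.6730 K
Q = 275.6450 * 4.3500 * 52.6730 / 0.3260 = 193735.7777 W

193735.7777 W


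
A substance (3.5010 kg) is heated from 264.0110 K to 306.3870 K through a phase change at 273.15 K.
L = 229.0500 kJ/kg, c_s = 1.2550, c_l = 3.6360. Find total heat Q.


Q1 (sensible, solid) = 3.5010 * 1.2550 * 9.1390 = 40.1545 kJ
Q2 (latent) = 3.5010 * 229.0500 = 801.9040 kJ
Q3 (sensible, liquid) = 3.5010 * 3.6360 * 33.2370 = 423.0949 kJ
Q_total = 1265.1535 kJ

1265.1535 kJ


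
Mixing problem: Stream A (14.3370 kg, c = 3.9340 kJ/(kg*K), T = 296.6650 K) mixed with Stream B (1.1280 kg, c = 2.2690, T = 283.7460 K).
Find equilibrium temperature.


num = 17458.6561
den = 58.9612
Tf = 296.1042 K

296.1042 K


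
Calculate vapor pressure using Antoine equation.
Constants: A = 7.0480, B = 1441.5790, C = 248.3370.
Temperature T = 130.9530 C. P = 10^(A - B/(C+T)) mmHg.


C+T = 379.2900
B/(C+T) = 3.8007
log10(P) = 7.0480 - 3.8007 = 3.2473
P = 10^3.2473 = 1767.1348 mmHg

1767.1348 mmHg


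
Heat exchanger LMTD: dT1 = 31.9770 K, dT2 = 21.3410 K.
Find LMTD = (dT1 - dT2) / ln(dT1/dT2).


dT1/dT2 = 1.4984
ln(dT1/dT2) = 0.4044
LMTD = 10.6360 / 0.4044 = 26.3016 K

26.3016 K


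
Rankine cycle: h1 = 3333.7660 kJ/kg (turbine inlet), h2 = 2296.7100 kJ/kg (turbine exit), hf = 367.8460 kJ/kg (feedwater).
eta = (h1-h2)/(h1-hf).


W = 1037.0560 kJ/kg
Q_in = 2965.9200 kJ/kg
eta = 0.3497 = 34.9657%

eta = 34.9657%


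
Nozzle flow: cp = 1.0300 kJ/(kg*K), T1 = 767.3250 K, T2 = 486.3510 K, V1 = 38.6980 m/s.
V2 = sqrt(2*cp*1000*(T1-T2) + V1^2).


dT = 280.9740 K
2*cp*1000*dT = 578806.4400
V1^2 = 1497.5352
V2 = sqrt(580303.9752) = 761.7769 m/s

761.7769 m/s


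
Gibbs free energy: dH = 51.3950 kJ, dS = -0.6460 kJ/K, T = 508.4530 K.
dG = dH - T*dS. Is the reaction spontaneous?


T*dS = 508.4530 * -0.6460 = -328.4606 kJ
dG = 51.3950 + 328.4606 = 379.8556 kJ (non-spontaneous)

dG = 379.8556 kJ, non-spontaneous


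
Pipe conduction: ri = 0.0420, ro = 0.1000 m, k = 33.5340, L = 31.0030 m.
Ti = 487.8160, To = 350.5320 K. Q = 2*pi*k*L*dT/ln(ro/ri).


dT = 137.2840 K
ln(ro/ri) = 0.8675
Q = 2*pi*33.5340*31.0030*137.2840 / 0.8675 = 1033758.5287 W

1033758.5287 W


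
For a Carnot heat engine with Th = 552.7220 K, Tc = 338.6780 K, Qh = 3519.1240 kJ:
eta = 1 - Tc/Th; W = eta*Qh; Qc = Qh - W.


eta = 1 - 338.6780/552.7220 = 0.3873
W = 0.3873 * 3519.1240 = 1362.7961 kJ
Qc = 3519.1240 - 1362.7961 = 2156.3279 kJ

eta = 38.7254%, W = 1362.7961 kJ, Qc = 2156.3279 kJ


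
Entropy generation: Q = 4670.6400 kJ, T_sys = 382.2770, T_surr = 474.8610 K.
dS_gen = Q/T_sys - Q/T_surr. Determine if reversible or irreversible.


dS_sys = 4670.6400/382.2770 = 12.2179 kJ/K
dS_surr = -4670.6400/474.8610 = -9.8358 kJ/K
dS_gen = 12.2179 - 9.8358 = 2.3821 kJ/K (irreversible)

dS_gen = 2.3821 kJ/K, irreversible


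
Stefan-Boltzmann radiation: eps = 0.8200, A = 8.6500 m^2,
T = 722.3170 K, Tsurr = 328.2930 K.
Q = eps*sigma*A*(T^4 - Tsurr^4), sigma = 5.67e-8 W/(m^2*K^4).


T^4 = 2.7221e+11
Tsurr^4 = 1.1616e+10
Q = 0.8200 * 5.67e-8 * 8.6500 * 2.6060e+11 = 104805.8381 W

104805.8381 W


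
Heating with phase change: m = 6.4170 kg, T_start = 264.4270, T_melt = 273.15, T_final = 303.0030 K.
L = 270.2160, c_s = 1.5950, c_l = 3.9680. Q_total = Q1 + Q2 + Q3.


Q1 (sensible, solid) = 6.4170 * 1.5950 * 8.7230 = 89.2809 kJ
Q2 (latent) = 6.4170 * 270.2160 = 1733.9761 kJ
Q3 (sensible, liquid) = 6.4170 * 3.9680 * 29.8530 = 760.1367 kJ
Q_total = 2583.3936 kJ

2583.3936 kJ


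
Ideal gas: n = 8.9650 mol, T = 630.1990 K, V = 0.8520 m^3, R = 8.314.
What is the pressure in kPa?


P = nRT/V = 8.9650 * 8.314 * 630.1990 / 0.8520
= 46971.8888 / 0.8520 = 55131.3248 Pa = 55.1313 kPa

55.1313 kPa


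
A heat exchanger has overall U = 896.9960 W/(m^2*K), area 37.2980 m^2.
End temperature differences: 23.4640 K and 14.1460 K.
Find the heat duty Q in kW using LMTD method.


LMTD = 18.4137 K
Q = 896.9960 * 37.2980 * 18.4137 = 616052.6492 W = 616.0526 kW

616.0526 kW


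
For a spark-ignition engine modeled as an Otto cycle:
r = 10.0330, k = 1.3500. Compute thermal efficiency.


r^(k-1) = 2.2413
eta = 1 - 1/2.2413 = 0.5538 = 55.3831%

55.3831%


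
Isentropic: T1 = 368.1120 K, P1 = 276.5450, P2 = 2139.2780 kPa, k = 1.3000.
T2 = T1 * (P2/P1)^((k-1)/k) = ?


(k-1)/k = 0.2308
(P2/P1)^exp = 1.6034
T2 = 368.1120 * 1.6034 = 590.2266 K

590.2266 K


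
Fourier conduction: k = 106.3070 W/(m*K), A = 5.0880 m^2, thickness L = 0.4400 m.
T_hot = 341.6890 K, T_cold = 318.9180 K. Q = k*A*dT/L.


dT = 22.7710 K
Q = 106.3070 * 5.0880 * 22.7710 / 0.4400 = 27992.2876 W

27992.2876 W


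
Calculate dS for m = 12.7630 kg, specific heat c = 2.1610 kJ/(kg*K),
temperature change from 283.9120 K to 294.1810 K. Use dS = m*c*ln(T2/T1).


T2/T1 = 1.0362
ln(T2/T1) = 0.0355
dS = 12.7630 * 2.1610 * 0.0355 = 0.9800 kJ/K

0.9800 kJ/K


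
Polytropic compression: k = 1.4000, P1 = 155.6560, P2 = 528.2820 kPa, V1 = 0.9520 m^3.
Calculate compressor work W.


(k-1)/k = 0.2857
(P2/P1)^exp = 1.4178
W = 3.5000 * 155.6560 * 0.9520 * (1.4178 - 1) = 216.7132 kJ

216.7132 kJ


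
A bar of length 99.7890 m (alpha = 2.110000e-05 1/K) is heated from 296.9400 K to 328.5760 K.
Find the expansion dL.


dT = 31.6360 K
dL = 2.110000e-05 * 99.7890 * 31.6360 = 0.066611 m
L_final = 99.855611 m

dL = 0.066611 m


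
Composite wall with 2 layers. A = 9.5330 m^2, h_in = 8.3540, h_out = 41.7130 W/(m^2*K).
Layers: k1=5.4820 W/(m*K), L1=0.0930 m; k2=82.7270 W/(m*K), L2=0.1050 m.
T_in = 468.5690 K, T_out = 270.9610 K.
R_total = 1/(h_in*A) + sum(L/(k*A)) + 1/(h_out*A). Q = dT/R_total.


R_conv_in = 1/(8.3540*9.5330) = 0.0126
R_1 = 0.0930/(5.4820*9.5330) = 0.0018
R_2 = 0.1050/(82.7270*9.5330) = 0.0001
R_conv_out = 1/(41.7130*9.5330) = 0.0025
R_total = 0.0170 K/W
Q = 197.6080 / 0.0170 = 11634.8174 W

R_total = 0.0170 K/W, Q = 11634.8174 W


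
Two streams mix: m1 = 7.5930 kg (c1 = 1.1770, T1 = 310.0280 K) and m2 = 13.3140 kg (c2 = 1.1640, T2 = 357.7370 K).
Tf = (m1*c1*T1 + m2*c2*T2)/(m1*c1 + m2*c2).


num = 8314.7359
den = 24.4345
Tf = 340.2873 K

340.2873 K


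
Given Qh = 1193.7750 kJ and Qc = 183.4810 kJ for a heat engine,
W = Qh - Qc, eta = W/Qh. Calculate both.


W = 1193.7750 - 183.4810 = 1010.2940 kJ
eta = 1010.2940 / 1193.7750 = 0.8463 = 84.6302%

W = 1010.2940 kJ, eta = 84.6302%


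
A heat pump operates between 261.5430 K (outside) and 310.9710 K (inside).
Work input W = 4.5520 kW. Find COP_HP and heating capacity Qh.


COP = 310.9710 / 49.4280 = 6.2914
Qh = 6.2914 * 4.5520 = 28.6384 kW

COP = 6.2914, Qh = 28.6384 kW


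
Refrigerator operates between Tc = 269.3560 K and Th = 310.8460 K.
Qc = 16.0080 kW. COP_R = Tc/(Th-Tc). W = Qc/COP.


COP = 269.3560 / 41.4900 = 6.4921
W = 16.0080 / 6.4921 = 2.4658 kW

COP = 6.4921, W = 2.4658 kW


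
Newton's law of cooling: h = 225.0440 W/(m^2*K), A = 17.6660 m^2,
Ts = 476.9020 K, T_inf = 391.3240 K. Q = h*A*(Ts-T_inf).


dT = 85.5780 K
Q = 225.0440 * 17.6660 * 85.5780 = 340226.2334 W

340226.2334 W


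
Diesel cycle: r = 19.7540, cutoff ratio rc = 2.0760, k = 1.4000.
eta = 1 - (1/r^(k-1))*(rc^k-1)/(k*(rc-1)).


r^(k-1) = 3.2981
rc^k = 2.7805
eta = 0.6416 = 64.1629%

64.1629%


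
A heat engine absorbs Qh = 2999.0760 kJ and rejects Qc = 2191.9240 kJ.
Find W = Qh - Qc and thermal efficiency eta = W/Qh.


W = 2999.0760 - 2191.9240 = 807.1520 kJ
eta = 807.1520 / 2999.0760 = 0.2691 = 26.9134%

W = 807.1520 kJ, eta = 26.9134%
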